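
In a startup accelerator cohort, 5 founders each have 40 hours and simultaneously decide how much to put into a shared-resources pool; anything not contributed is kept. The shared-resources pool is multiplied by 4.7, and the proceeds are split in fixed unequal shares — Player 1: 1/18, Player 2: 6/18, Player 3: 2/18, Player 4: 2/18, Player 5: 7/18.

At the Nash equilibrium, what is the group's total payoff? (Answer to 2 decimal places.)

496.00 hours

For player j, contributing a unit is worthwhile iff 4.7 × (j's share) ≥ 1, i.e. iff j's share is at least 0.2128.
The shares above 0.2128 belong to Player 2 and Player 5, contributing 40 each; the remaining 3 contribute 0. Total contributed: 80.
The shared-resources pool pays out 4.7 × 80 = 376.00 in total (split across the unequal shares, but the aggregate is all that matters for the group sum).
The 3 free-riders keep 40 each, adding 120. Group total = 120 + 376.00 = 496.00.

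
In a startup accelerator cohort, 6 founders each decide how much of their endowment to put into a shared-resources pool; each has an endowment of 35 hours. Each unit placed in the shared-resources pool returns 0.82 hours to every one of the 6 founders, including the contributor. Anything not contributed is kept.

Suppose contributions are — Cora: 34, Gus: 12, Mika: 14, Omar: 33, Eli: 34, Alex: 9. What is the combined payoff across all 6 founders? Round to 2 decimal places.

743.12 hours

Total contributed: 34 + 12 + 14 + 33 + 34 + 9 = 136; total kept: 6 × 35 − 136 = 74.
The shared-resources pool pays out 0.82 × 6 × 136 = 669.12 in aggregate.
Group total = 74 + 669.12 = 743.12.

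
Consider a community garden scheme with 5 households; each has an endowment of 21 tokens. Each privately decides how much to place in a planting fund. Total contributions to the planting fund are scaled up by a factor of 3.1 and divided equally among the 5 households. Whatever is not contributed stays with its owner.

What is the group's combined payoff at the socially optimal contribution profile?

Each contributed unit returns 3.100 to the group as a whole (0.6200 to each of 5 players), which exceeds 1, so the social optimum is full contribution: group total = 3.100 × 105 = 325.50.

325.50 tokens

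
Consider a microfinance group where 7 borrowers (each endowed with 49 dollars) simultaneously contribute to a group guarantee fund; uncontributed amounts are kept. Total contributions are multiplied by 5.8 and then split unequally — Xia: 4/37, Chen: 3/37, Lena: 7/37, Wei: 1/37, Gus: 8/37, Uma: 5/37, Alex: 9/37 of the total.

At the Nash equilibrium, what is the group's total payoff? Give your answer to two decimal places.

Player j's private return per contributed unit is 5.8 × (j's share). Contributing is weakly dominant for j when that share is at least 1/5.8 = 0.1724, and contributing 0 is dominant otherwise.
Lena, Gus and Alex clear that bar, contributing 49 each; the remaining 4 contribute 0. Total contributed: 147.
The group guarantee fund pays out 5.8 × 147 = 852.60 in total (split across the unequal shares, but the aggregate is all that matters for the group sum).
The 4 free-riders keep 49 each, adding 196. Group total = 196 + 852.60 = 1048.60.

1048.60 dollars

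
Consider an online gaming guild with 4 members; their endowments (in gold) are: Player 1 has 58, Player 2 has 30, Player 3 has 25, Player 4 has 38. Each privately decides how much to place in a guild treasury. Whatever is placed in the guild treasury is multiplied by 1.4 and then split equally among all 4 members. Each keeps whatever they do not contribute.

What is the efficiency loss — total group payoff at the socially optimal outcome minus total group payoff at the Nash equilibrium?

The private return per contributed unit is 1.4/4 = 0.3500 < 1 for every player regardless of endowment, so the Nash equilibrium is zero contribution and the group total is Σ E_j = 58 + 30 + 25 + 38 = 151.
Each contributed unit returns 1.400 to the group, so the social optimum is full contribution by everyone: group total = 1.400 × 151 = 211.40.
Efficiency loss = (1.400 − 1) × 151 = 60.40.

60.40 gold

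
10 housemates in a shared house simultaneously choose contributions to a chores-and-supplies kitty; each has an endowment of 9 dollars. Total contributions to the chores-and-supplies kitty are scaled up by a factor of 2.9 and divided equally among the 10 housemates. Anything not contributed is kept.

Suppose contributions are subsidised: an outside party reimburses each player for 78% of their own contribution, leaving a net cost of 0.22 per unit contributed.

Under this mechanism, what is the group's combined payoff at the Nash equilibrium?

331.20 dollars

With the mechanism, a contributed unit returns (2.9/10) / 0.22 = 1.3182 per unit of net cost to the contributor — now above 1 — so contributing fully is weakly dominant for every player.
So the Nash equilibrium is full contribution by all 10; the group earns 10 × (9 × 0.78 + 2.9 × 9) = 331.20.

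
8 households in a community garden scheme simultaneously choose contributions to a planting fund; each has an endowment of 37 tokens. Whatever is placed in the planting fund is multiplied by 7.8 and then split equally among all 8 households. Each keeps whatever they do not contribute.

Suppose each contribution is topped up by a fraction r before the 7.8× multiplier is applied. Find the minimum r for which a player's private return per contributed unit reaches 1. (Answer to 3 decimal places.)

0.026

With matching at rate r, one contributed unit becomes (1 + r) in the planting fund and returns 7.8 × (1 + r) / 8 to the contributor.
Setting this equal to 1: 1 + r = 8/7.8 = 1.0256.
So the minimum matching rate is r = 1.0256 − 1 = 0.026.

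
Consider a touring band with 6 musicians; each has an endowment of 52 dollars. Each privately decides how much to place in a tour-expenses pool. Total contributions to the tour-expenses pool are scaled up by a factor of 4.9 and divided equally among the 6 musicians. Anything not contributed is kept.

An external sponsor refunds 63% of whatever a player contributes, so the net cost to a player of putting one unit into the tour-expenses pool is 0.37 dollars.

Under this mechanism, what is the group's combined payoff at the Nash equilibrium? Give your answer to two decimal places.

1725.36 dollars

With the mechanism, a contributed unit returns (4.9/6) / 0.37 = 2.2072 per unit of net cost to the contributor — now above 1 — so contributing fully is weakly dominant for every player.
At the Nash equilibrium everyone contributes 52. Group total payoff = 6 × (52 × 0.63 + 4.9 × 52) = 1725.36.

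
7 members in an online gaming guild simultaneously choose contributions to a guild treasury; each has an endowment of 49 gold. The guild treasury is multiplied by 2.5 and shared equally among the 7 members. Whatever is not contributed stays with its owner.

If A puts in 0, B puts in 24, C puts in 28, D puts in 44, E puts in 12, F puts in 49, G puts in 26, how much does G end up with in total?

88.36 gold

Total contributed: 0 + 24 + 28 + 44 + 12 + 49 + 26 = 183.
Each receives 2.5 × 183 / 7 = 65.36 from the guild treasury.
G keeps 49 − 26 = 23, so G's payoff is 23 + 65.36 = 88.36.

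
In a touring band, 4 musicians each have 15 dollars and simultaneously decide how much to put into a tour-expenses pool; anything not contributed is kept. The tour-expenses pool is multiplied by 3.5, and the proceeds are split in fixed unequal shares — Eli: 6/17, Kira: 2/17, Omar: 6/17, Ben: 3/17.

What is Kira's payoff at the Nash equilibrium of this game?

27.35 dollars

Each unit j contributes comes back to j as 3.5 × (j's share), so j prefers to contribute only if that share exceeds 1/3.5 = 0.2857; otherwise keeping the unit dominates.
The shares above 0.2857 belong to Eli and Omar, contributing 15 each; the remaining 2 contribute 0. Total contributed: 30.
Kira keeps 15 and receives 3.5 × 30 × 2/17 = 12.35 from the tour-expenses pool, for a payoff of 27.35.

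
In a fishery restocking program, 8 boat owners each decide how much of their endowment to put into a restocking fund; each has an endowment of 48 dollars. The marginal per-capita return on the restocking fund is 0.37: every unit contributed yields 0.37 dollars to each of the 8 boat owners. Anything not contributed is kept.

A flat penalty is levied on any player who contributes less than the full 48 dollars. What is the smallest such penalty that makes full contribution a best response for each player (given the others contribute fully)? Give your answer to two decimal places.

30.24 dollars

Given the others contribute fully, the best deviation is to contribute 0 (any partial contribution still incurs the fine and gives up units whose private return 0.37 is below 1).
Deviating from 48 to 0 saves 48 dollars but forfeits the deviator's share of the drop in the restocking fund: 0.37 × 48 = 17.76.
So the deviation gain is 48 − 17.76 = 30.24, and the fine must be at least 30.24 dollars to wipe it out.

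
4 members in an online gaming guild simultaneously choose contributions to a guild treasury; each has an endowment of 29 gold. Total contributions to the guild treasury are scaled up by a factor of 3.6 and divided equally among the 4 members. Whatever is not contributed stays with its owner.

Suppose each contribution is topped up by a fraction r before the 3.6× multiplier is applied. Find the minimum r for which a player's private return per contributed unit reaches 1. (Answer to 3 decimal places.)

With matching at rate r, one contributed unit becomes (1 + r) in the guild treasury and returns 3.6 × (1 + r) / 4 to the contributor.
Setting this equal to 1: 1 + r = 4/3.6 = 1.1111.
So the minimum matching rate is r = 1.1111 − 1 = 0.111.

0.111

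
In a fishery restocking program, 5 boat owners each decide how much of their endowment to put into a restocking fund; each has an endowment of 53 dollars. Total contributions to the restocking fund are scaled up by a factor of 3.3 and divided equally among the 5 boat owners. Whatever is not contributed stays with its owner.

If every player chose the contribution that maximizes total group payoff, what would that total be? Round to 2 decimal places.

Each contributed unit returns 3.300 to the group as a whole (0.6600 to each of 5 players), which exceeds 1, so the social optimum is full contribution: group total = 3.300 × 265 = 874.50.

874.50 dollars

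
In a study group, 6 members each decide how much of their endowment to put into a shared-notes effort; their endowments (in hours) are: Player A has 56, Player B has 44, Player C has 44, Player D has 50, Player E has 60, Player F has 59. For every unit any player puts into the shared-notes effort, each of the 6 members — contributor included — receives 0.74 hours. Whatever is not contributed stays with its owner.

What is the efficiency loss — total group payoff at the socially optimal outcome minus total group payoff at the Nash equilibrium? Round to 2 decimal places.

1076.72 hours

The private return per contributed unit is 0.74 < 1 for everyone, so the Nash equilibrium is zero contribution and the group total is Σ E_j = 56 + 44 + 44 + 50 + 60 + 59 = 313.
Each contributed unit returns 4.440 to the group, so the social optimum is full contribution by everyone: group total = 4.440 × 313 = 1389.72.
Efficiency loss = (4.440 − 1) × 313 = 1076.72.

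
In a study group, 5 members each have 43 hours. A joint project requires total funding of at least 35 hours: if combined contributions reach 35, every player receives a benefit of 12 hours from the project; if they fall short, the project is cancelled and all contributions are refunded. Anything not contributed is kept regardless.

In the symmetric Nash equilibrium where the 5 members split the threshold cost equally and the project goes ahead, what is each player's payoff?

48 hours

Equal share of the threshold: 35/5 = 7.
At this profile no one gains by cutting their contribution: any cut drops the total below 35, the project is cancelled, contributions are refunded, and the deviator ends with 43, which is less than 43 − 7 + 12 = 48. Contributing more than 7 just wastes the excess. So contributing exactly 7 is a best response.
Each player's payoff: 43 − 7 + 12 = 48.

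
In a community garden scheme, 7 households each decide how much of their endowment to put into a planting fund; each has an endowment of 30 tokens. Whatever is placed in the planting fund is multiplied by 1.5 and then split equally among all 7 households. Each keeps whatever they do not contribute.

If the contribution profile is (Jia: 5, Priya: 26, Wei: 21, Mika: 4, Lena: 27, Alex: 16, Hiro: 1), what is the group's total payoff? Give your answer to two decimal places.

260.00 tokens

Total contributed: 5 + 26 + 21 + 4 + 27 + 16 + 1 = 100; total kept: 7 × 30 − 100 = 110.
The planting fund pays out 1.5 × 100 = 150.00 in aggregate.
Group total = 110 + 150.00 = 260.00.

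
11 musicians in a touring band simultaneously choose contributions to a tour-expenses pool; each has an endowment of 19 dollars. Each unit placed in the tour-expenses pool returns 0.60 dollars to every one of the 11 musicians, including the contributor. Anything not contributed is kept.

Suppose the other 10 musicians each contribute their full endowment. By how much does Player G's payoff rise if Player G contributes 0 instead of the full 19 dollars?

7.60 dollars

Switching from a contribution of 19 to 0 lets Player G keep an extra 19 dollars, but lowers the tour-expenses pool by 19, which costs Player G their own share of that drop: 0.60 × 19 = 11.40.
Net gain = 19 − 11.40 = 7.60. The private return per contributed unit (0.60) is below 1, so free-riding is indeed the best response regardless of what the others do.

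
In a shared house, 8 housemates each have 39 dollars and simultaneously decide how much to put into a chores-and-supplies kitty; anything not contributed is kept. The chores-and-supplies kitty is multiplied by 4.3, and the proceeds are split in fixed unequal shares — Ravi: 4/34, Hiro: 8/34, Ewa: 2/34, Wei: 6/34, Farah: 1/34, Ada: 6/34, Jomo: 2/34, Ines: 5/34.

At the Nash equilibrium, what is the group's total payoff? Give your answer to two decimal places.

Each unit j contributes comes back to j as 4.3 × (j's share), so j prefers to contribute only if that share exceeds 1/4.3 = 0.2326; otherwise keeping the unit dominates.
Hiro alone (share 8/34) is above the threshold, contributing 39; the remaining 7 contribute 0. Total contributed: 39.
The chores-and-supplies kitty pays out 4.3 × 39 = 167.70 in total (split across the unequal shares, but the aggregate is all that matters for the group sum).
The 7 free-riders keep 39 each, adding 273. Group total = 273 + 167.70 = 440.70.

440.70 dollars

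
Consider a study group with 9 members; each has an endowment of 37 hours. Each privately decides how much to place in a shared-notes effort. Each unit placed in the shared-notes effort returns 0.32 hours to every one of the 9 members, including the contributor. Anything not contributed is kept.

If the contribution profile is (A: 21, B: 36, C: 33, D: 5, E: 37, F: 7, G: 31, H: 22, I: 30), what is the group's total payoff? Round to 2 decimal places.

750.36 hours

Total contributed: 21 + 36 + 33 + 5 + 37 + 7 + 31 + 22 + 30 = 222; total kept: 9 × 37 − 222 = 111.
The shared-notes effort pays out 0.32 × 9 × 222 = 639.36 in aggregate.
Group total = 111 + 639.36 = 750.36.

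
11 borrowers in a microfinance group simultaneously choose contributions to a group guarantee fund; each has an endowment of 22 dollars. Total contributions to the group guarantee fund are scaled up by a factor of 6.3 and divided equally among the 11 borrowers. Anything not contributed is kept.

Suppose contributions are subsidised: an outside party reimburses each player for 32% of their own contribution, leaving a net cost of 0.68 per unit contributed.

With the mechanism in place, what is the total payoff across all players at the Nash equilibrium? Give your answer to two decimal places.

242.00 dollars

Even with the mechanism, each unit contributed returns only (6.3/11) / 0.68 = 0.8422 per unit of net cost, so contributing nothing is still dominant.
Everyone keeps their endowment and the group total is 11 × 22 = 242.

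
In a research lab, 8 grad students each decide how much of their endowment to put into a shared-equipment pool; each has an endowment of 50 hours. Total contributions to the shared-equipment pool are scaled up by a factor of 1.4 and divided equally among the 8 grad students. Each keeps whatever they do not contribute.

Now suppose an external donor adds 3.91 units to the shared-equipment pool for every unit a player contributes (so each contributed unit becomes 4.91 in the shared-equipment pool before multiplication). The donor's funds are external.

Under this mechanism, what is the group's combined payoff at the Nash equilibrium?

With the mechanism, a contributed unit returns 1.4 × 4.91 / 8 = 0.8593 per unit of net cost — still below 1 — so contributing 0 remains dominant for every player.
Everyone keeps their endowment and the group total is 8 × 50 = 400.

400.00 hours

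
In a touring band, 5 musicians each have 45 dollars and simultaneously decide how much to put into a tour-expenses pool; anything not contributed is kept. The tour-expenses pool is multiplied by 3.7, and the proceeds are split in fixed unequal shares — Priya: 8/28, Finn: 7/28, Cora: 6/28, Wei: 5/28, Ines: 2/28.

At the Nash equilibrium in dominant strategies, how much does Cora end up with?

For player j, contributing a unit is worthwhile iff 3.7 × (j's share) ≥ 1, i.e. iff j's share is at least 0.2703.
The only share above 0.2703 is Priya's 8/28, contributing 45; the remaining 4 contribute 0. Total contributed: 45.
Cora keeps 45 and receives 3.7 × 45 × 6/28 = 35.68 from the tour-expenses pool, for a payoff of 80.68.

80.68 dollars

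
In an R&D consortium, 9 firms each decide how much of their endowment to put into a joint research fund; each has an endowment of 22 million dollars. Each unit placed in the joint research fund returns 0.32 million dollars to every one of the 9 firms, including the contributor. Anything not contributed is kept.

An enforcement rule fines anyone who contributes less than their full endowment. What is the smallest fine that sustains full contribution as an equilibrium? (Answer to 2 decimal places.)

14.96 million dollars

Given the others contribute fully, the best deviation is to contribute 0 (any partial contribution still incurs the fine and gives up units whose private return 0.32 is below 1).
Deviating from 22 to 0 saves 22 million dollars but forfeits the deviator's share of the drop in the joint research fund: 0.32 × 22 = 7.04.
So the deviation gain is 22 − 7.04 = 14.96, and the fine must be at least 14.96 million dollars to wipe it out.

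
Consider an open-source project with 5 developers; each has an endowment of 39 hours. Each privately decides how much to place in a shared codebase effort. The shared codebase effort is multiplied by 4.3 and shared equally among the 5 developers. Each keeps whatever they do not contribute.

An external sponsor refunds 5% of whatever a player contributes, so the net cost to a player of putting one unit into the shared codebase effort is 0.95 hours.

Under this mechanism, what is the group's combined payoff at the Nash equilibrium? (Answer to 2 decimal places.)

The effective private return is (4.3/5) / 0.95 = 0.9053, which is still under 1, so the mechanism doesn't change anyone's dominant strategy: zero contribution.
Everyone keeps their endowment and the group total is 5 × 39 = 195.

195.00 hours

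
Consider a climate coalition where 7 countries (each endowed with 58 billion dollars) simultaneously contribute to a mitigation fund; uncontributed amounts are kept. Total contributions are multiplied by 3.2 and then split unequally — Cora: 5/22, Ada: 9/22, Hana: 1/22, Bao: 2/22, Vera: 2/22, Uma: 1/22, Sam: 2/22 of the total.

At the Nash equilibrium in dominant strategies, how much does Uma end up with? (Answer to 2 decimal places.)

Each unit j contributes comes back to j as 3.2 × (j's share), so j prefers to contribute only if that share exceeds 1/3.2 = 0.3125; otherwise keeping the unit dominates.
Ada alone (share 9/22) is above the threshold, contributing 58; the remaining 6 contribute 0. Total contributed: 58.
Uma keeps 58 and receives 3.2 × 58 × 1/22 = 8.44 from the mitigation fund, for a payoff of 66.44.

66.44 billion dollars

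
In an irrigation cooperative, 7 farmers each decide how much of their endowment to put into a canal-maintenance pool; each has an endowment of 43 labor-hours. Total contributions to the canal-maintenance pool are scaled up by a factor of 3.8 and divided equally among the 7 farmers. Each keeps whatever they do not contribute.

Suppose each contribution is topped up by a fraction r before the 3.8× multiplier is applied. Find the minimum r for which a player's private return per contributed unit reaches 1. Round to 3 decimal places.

0.842

With matching at rate r, one contributed unit becomes (1 + r) in the canal-maintenance pool and returns 3.8 × (1 + r) / 7 to the contributor.
Setting this equal to 1: 1 + r = 7/3.8 = 1.8421.
So the minimum matching rate is r = 1.8421 − 1 = 0.842.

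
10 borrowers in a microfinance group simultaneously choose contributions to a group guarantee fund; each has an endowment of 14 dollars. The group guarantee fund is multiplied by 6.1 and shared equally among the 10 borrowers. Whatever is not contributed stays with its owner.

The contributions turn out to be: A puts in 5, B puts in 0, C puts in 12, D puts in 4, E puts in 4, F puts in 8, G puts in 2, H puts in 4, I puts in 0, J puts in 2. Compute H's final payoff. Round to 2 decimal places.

Total contributed: 5 + 0 + 12 + 4 + 4 + 8 + 2 + 4 + 0 + 2 = 41.
Each receives 6.1 × 41 / 10 = 25.01 from the group guarantee fund.
H keeps 14 − 4 = 10, so H's payoff is 10 + 25.01 = 35.01.

35.01 dollars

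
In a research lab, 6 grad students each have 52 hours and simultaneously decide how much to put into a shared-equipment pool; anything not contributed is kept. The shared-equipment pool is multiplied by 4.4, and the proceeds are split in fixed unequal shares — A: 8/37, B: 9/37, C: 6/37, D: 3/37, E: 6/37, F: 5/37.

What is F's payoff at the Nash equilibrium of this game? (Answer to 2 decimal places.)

Player j's private return per contributed unit is 4.4 × (j's share). Contributing is weakly dominant for j when that share is at least 1/4.4 = 0.2273, and contributing 0 is dominant otherwise.
B alone (share 9/37) is above the threshold, contributing 52; the remaining 5 contribute 0. Total contributed: 52.
F keeps 52 and receives 4.4 × 52 × 5/37 = 30.92 from the shared-equipment pool, for a payoff of 82.92.

82.92 hours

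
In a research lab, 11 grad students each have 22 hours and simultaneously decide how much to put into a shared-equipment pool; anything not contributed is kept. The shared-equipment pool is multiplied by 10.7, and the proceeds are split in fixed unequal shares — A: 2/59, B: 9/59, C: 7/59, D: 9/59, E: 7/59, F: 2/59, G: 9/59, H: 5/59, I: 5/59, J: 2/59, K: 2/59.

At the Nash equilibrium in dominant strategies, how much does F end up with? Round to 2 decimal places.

61.90 hours

For player j, contributing a unit is worthwhile iff 10.7 × (j's share) ≥ 1, i.e. iff j's share is at least 0.0935.
B, C, D, E and G are above the threshold, contributing 22 each; the remaining 6 contribute 0. Total contributed: 110.
F keeps 22 and receives 10.7 × 110 × 2/59 = 39.90 from the shared-equipment pool, for a payoff of 61.90.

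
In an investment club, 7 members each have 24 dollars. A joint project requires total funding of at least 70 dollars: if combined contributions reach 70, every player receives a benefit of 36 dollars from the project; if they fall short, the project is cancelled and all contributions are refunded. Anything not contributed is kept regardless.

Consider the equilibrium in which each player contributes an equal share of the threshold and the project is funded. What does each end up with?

50 dollars

Equal share of the threshold: 70/7 = 10.
At this profile no one gains by cutting their contribution: any cut drops the total below 70, the project is cancelled, contributions are refunded, and the deviator ends with 24, which is less than 24 − 10 + 36 = 50. Contributing more than 10 just wastes the excess. So contributing exactly 10 is a best response.
Each player's payoff: 24 − 10 + 36 = 50.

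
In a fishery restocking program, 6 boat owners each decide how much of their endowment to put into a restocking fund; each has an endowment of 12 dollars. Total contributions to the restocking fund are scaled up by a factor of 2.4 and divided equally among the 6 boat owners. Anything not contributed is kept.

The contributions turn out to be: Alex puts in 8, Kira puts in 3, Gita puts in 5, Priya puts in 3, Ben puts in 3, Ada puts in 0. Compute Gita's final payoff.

15.80 dollars

Total contributed: 8 + 3 + 5 + 3 + 3 + 0 = 22.
Each receives 2.4 × 22 / 6 = 8.80 from the restocking fund.
Gita keeps 12 − 5 = 7, so Gita's payoff is 7 + 8.80 = 15.80.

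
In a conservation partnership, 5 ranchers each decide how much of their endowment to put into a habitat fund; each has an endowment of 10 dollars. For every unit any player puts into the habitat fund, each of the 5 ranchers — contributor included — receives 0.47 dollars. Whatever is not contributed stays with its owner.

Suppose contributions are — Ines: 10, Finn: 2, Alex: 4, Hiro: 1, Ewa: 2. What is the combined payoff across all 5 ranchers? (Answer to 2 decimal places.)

Total contributed: 10 + 2 + 4 + 1 + 2 = 19; total kept: 5 × 10 − 19 = 31.
The habitat fund pays out 0.47 × 5 × 19 = 44.65 in aggregate.
Group total = 31 + 44.65 = 75.65.

75.65 dollars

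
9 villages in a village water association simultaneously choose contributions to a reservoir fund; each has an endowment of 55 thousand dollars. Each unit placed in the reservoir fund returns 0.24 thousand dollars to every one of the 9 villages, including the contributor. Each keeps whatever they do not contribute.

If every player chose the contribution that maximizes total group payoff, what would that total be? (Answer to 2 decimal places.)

Each contributed unit returns 2.160 to the group as a whole (0.24 to each of 9 players), which exceeds 1, so the social optimum is full contribution: group total = 2.160 × 495 = 1069.20.

1069.20 thousand dollars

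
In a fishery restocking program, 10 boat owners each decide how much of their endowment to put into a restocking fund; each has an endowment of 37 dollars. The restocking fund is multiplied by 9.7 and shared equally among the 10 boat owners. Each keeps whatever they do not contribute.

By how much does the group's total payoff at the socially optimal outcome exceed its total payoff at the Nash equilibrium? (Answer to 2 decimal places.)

3219.00 dollars

Each contributed unit returns 9.7/10 = 0.9700 to its contributor — below 1 — so contributing 0 is dominant for every player. At the Nash equilibrium everyone keeps their 37, and the group total is 10 × 37 = 370.
Each contributed unit returns 9.700 to the group as a whole (0.9700 to each of 10 players), which exceeds 1, so the social optimum is full contribution: group total = 9.700 × 370 = 3589.00.
Efficiency loss = 3589.00 − 370 = 3219.00.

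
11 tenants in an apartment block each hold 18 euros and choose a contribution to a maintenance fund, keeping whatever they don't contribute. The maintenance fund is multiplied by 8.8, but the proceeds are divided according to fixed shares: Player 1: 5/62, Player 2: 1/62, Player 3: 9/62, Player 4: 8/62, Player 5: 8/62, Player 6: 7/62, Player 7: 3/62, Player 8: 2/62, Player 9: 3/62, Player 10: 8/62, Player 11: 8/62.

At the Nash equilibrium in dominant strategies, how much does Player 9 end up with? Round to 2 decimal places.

For player j, contributing a unit is worthwhile iff 8.8 × (j's share) ≥ 1, i.e. iff j's share is at least 0.1136.
The shares above 0.1136 belong to Player 3, Player 4, Player 5, Player 10 and Player 11, contributing 18 each; the remaining 6 contribute 0. Total contributed: 90.
Player 9 keeps 18 and receives 8.8 × 90 × 3/62 = 38.32 from the maintenance fund, for a payoff of 56.32.

56.32 euros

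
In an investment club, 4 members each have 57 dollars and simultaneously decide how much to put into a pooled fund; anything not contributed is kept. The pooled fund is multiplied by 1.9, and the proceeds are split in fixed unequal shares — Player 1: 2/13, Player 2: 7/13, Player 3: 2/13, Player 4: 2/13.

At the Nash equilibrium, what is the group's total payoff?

279.30 dollars

Each unit j contributes comes back to j as 1.9 × (j's share), so j prefers to contribute only if that share exceeds 1/1.9 = 0.5263; otherwise keeping the unit dominates.
Player 2 alone (share 7/13) is above the threshold, contributing 57; the remaining 3 contribute 0. Total contributed: 57.
The pooled fund pays out 1.9 × 57 = 108.30 in total (split across the unequal shares, but the aggregate is all that matters for the group sum).
The 3 free-riders keep 57 each, adding 171. Group total = 171 + 108.30 = 279.30.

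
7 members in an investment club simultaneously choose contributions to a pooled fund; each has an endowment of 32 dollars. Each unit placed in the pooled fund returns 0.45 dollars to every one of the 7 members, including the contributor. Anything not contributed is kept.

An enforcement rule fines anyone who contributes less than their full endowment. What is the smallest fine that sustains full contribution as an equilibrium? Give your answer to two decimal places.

17.60 dollars

Given the others contribute fully, the best deviation is to contribute 0 (any partial contribution still incurs the fine and gives up units whose private return 0.45 is below 1).
Deviating from 32 to 0 saves 32 dollars but forfeits the deviator's share of the drop in the pooled fund: 0.45 × 32 = 14.40.
So the deviation gain is 32 − 14.40 = 17.60, and the fine must be at least 17.60 dollars to wipe it out.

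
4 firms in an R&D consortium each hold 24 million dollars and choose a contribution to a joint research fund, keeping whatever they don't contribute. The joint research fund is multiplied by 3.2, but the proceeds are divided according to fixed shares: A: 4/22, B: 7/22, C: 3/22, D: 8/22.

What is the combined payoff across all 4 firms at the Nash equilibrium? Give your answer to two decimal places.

Player j's private return per contributed unit is 3.2 × (j's share). Contributing is weakly dominant for j when that share is at least 1/3.2 = 0.3125, and contributing 0 is dominant otherwise.
B and D are above the threshold, contributing 24 each; the remaining 2 contribute 0. Total contributed: 48.
The joint research fund pays out 3.2 × 48 = 153.60 in total (split across the unequal shares, but the aggregate is all that matters for the group sum).
The 2 free-riders keep 24 each, adding 48. Group total = 48 + 153.60 = 201.60.

201.60 million dollars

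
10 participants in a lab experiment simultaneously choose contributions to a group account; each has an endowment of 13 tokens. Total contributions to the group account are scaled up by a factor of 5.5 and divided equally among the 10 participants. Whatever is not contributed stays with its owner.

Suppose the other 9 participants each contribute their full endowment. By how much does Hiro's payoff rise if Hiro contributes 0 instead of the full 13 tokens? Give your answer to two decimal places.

Switching from a contribution of 13 to 0 lets Hiro keep an extra 13 tokens, but lowers the group account by 13, which costs Hiro their own share of that drop: 5.5/10 × 13 = 7.15.
Net gain = 13 − 7.15 = 5.85. The private return per contributed unit (0.5500) is below 1, so free-riding is indeed the best response regardless of what the others do.

5.85 tokens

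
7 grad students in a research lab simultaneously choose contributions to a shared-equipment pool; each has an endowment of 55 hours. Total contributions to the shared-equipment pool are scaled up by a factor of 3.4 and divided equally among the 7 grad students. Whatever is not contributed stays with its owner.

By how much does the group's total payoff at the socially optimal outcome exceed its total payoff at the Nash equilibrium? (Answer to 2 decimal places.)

924.00 hours

Each contributed unit returns 3.4/7 = 0.4857 to its contributor — below 1 — so contributing 0 is dominant for every player. At the Nash equilibrium everyone keeps their 55, and the group total is 7 × 55 = 385.
Each contributed unit returns 3.400 to the group as a whole (0.4857 to each of 7 players), which exceeds 1, so the social optimum is full contribution: group total = 3.400 × 385 = 1309.00.
Efficiency loss = 1309.00 − 385 = 924.00.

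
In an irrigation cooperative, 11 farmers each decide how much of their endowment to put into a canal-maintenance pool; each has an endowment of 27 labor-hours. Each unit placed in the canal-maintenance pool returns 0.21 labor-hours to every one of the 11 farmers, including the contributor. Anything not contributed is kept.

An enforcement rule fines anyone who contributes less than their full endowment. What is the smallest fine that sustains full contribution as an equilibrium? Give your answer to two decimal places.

21.33 labor-hours

Given the others contribute fully, the best deviation is to contribute 0 (any partial contribution still incurs the fine and gives up units whose private return 0.21 is below 1).
Deviating from 27 to 0 saves 27 labor-hours but forfeits the deviator's share of the drop in the canal-maintenance pool: 0.21 × 27 = 5.67.
So the deviation gain is 27 − 5.67 = 21.33, and the fine must be at least 21.33 labor-hours to wipe it out.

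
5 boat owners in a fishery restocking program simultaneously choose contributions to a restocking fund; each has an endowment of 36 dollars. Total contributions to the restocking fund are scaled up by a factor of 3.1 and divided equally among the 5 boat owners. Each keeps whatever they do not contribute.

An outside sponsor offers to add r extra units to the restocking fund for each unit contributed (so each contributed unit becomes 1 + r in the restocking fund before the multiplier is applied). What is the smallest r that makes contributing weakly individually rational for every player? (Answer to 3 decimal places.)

With matching at rate r, one contributed unit becomes (1 + r) in the restocking fund and returns 3.1 × (1 + r) / 5 to the contributor.
Setting this equal to 1: 1 + r = 5/3.1 = 1.6129.
So the minimum matching rate is r = 1.6129 − 1 = 0.613.

0.613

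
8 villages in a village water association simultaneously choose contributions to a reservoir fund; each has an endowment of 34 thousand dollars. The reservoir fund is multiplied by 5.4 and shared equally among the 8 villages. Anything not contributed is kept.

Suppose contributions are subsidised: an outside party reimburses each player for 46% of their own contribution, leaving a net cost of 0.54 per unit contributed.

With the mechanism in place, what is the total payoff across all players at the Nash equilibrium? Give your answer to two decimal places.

Under the mechanism each unit contributed yields (5.4/8) / 0.54 = 1.2500 back to its contributor per unit of net cost, which exceeds 1, making full contribution the dominant choice for everyone.
At the Nash equilibrium everyone contributes 34. Group total payoff = 8 × (34 × 0.46 + 5.4 × 34) = 1593.92.

1593.92 thousand dollars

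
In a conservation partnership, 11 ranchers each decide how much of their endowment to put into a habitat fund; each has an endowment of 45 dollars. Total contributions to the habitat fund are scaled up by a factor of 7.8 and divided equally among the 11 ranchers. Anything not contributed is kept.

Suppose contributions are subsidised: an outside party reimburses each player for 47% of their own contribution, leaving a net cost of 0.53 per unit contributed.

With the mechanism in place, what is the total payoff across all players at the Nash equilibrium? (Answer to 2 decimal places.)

4093.65 dollars

With the mechanism, a contributed unit returns (7.8/11) / 0.53 = 1.3379 per unit of net cost to the contributor — now above 1 — so contributing fully is weakly dominant for every player.
At the Nash equilibrium everyone contributes 45. Group total payoff = 11 × (45 × 0.47 + 7.8 × 45) = 4093.65.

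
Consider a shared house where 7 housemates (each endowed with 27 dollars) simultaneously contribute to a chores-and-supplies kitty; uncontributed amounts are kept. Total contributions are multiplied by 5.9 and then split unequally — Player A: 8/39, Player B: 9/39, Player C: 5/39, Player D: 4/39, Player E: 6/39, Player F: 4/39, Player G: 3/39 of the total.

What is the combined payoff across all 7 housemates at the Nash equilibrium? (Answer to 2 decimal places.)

453.60 dollars

Player j's private return per contributed unit is 5.9 × (j's share). Contributing is weakly dominant for j when that share is at least 1/5.9 = 0.1695, and contributing 0 is dominant otherwise.
Player A and Player B clear that bar, contributing 27 each; the remaining 5 contribute 0. Total contributed: 54.
The chores-and-supplies kitty pays out 5.9 × 54 = 318.60 in total (split across the unequal shares, but the aggregate is all that matters for the group sum).
The 5 free-riders keep 27 each, adding 135. Group total = 135 + 318.60 = 453.60.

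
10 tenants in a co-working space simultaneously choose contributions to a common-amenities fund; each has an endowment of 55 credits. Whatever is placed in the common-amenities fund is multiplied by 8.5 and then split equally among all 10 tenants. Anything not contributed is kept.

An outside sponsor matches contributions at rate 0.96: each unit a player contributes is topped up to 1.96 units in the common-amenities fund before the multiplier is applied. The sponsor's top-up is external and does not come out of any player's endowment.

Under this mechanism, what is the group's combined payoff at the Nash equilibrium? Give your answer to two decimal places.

9163.00 credits

Under the mechanism each unit contributed yields 8.5 × 1.96 / 10 = 1.6660 back to its contributor per unit of net cost, which exceeds 1, making full contribution the dominant choice for everyone.
At the Nash equilibrium everyone contributes 55. Group total payoff = 8.5 × 1.96 × 550 = 9163.00.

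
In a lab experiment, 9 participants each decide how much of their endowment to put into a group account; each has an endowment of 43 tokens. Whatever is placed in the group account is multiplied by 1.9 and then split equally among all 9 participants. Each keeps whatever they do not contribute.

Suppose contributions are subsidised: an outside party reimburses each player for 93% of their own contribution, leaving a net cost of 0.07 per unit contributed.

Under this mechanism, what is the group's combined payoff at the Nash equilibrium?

Under the mechanism each unit contributed yields (1.9/9) / 0.07 = 3.0159 back to its contributor per unit of net cost, which exceeds 1, making full contribution the dominant choice for everyone.
At the Nash equilibrium everyone contributes 43. Group total payoff = 9 × (43 × 0.93 + 1.9 × 43) = 1095.21.

1095.21 tokens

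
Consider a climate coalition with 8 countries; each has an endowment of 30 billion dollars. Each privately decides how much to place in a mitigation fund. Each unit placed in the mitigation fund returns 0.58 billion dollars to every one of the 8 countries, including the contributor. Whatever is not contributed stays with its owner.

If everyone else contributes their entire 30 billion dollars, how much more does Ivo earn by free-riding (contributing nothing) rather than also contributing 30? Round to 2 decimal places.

12.60 billion dollars

Switching from a contribution of 30 to 0 lets Ivo keep an extra 30 billion dollars, but lowers the mitigation fund by 30, which costs Ivo their own share of that drop: 0.58 × 30 = 17.40.
Net gain = 30 − 17.40 = 12.60. The private return per contributed unit (0.58) is below 1, so free-riding is indeed the best response regardless of what the others do.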